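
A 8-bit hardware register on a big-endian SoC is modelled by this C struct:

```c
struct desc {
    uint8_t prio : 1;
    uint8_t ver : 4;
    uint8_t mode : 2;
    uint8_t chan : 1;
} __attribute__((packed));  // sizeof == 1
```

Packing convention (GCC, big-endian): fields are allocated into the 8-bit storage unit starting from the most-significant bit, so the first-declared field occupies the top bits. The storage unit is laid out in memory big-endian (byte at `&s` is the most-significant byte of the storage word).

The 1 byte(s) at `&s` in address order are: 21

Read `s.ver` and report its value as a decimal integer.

[0]=0x21 (big-endian) → word 0x21
prio:1 @ bit 7 → (0x21>>7)&0x1 = 0x0
ver:4 @ bit 3 → (0x21>>3)&0xf = 0x4  ←
mode:2 @ bit 1 → (0x21>>1)&0x3 = 0x0
chan:1 @ bit 0 → (0x21>>0)&0x1 = 0x1

4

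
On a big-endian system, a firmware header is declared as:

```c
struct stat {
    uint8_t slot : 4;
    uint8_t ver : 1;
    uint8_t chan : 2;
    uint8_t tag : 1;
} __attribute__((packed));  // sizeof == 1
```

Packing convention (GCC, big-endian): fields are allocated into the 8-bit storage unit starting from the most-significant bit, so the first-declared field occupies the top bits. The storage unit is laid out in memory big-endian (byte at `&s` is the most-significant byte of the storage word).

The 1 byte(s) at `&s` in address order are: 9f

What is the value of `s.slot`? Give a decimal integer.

[0]=0x9f (big-endian) → word 0x9f
slot [4+:4] = (word>>4) & 0xf = 9  ←
ver [3+:1] = (word>>3) & 0x1 = 1
chan [1+:2] = (word>>1) & 0x3 = 3
tag [0+:1] = (word>>0) & 0x1 = 1

9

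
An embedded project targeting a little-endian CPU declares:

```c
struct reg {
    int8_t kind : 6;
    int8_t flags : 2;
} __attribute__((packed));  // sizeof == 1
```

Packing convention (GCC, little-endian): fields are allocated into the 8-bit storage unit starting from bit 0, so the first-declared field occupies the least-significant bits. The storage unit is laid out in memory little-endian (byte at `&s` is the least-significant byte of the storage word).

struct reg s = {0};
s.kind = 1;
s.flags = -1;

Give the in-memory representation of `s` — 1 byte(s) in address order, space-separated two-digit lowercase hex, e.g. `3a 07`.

c1

kind:6 = 1 → 0x1 << 0 → word 0x01
flags:2 = -1 → 0x3 << 6 → word 0xc1
word = 0xc1 → little-endian bytes:
  [0]=0xc1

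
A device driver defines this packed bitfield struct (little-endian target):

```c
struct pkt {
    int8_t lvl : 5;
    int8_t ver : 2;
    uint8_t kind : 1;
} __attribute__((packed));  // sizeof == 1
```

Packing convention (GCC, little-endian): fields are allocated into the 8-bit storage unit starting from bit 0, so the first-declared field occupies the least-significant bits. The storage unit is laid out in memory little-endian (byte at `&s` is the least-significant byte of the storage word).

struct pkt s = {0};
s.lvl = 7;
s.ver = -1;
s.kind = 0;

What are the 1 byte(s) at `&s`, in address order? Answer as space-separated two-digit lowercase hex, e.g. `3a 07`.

67

[0+:5] lvl=7 & 0x1f = 0x7; word=0x07
[5+:2] ver=-1 & 0x3 = 0x3; word=0x67
[7+:1] kind=0 & 0x1 = 0x0; word=0x67
word = 0x67 → little-endian bytes:
  [0]=0x67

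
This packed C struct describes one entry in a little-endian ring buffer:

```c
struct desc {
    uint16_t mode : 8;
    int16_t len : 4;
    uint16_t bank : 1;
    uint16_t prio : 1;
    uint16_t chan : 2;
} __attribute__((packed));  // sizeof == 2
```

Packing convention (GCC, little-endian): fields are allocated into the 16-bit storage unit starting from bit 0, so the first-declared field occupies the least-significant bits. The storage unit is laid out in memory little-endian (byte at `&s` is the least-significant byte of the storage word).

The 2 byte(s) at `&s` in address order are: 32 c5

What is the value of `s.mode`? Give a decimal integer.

[0]=0x32 [1]=0xc5 (little-endian) → word 0xc532
mode:8 @ bit 0 → (0xc532>>0)&0xff = 0x32  ←
len:4 @ bit 8 → (0xc532>>8)&0xf = 0x5
bank:1 @ bit 12 → (0xc532>>12)&0x1 = 0x0
prio:1 @ bit 13 → (0xc532>>13)&0x1 = 0x0
chan:2 @ bit 14 → (0xc532>>14)&0x3 = 0x3

50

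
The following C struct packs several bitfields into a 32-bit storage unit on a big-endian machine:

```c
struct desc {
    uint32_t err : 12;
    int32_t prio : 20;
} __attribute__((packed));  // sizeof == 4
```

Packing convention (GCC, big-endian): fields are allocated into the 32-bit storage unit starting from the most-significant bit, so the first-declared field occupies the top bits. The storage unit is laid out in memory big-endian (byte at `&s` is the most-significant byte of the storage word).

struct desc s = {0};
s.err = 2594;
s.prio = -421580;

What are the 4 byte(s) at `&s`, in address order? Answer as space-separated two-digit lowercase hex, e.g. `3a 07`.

err:12 = 2594 → 0xa22 << 20 → word 0xa2200000
prio:20 = -421580 → 0x99134 << 0 → word 0xa2299134
word = 0xa2299134 → big-endian bytes:
  [0]=0xa2  [1]=0x29  [2]=0x91  [3]=0x34

a2 29 91 34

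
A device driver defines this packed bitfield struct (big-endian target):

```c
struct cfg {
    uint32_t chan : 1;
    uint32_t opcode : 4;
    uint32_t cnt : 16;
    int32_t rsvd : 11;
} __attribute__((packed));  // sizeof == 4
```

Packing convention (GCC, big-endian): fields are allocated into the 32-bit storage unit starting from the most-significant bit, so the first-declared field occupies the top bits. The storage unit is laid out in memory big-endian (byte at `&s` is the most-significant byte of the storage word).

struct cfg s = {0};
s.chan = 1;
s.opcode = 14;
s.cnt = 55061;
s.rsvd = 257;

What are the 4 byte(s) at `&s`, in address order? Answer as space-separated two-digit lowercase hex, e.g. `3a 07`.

f6 b8 a9 01

chan (1b) val=1 bits=0x1 at bit 31: 0x80000000
opcode (4b) val=14 bits=0xe at bit 27: 0xf0000000
cnt (16b) val=55061 bits=0xd715 at bit 11: 0xf6b8a800
rsvd (11b) val=257 bits=0x101 at bit 0: 0xf6b8a901
word = 0xf6b8a901 → big-endian bytes:
  [0]=0xf6  [1]=0xb8  [2]=0xa9  [3]=0x01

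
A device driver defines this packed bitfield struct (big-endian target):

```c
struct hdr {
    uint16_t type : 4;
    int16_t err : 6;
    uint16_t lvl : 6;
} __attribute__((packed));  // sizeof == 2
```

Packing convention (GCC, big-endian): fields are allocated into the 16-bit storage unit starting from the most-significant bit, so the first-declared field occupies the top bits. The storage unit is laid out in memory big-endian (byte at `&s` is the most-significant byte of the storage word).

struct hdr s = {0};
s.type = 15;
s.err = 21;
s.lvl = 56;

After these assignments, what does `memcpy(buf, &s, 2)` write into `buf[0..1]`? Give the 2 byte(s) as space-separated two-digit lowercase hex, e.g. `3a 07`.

f5 78

type:4 = 15 → 0xf << 12 → word 0xf000
err:6 = 21 → 0x15 << 6 → word 0xf540
lvl:6 = 56 → 0x38 << 0 → word 0xf578
word = 0xf578 → big-endian bytes:
  [0]=0xf5  [1]=0x78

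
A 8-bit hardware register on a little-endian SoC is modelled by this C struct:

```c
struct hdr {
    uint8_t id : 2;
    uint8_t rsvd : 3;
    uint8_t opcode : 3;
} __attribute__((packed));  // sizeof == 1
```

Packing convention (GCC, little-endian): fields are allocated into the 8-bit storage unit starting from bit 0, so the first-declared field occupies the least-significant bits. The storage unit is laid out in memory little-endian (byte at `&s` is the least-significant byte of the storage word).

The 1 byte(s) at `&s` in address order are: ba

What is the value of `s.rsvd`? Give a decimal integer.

6

[0]=0xba (little-endian) → word 0xba
id [0+:2] = (word>>0) & 0x3 = 2
rsvd [2+:3] = (word>>2) & 0x7 = 6  ←
opcode [5+:3] = (word>>5) & 0x7 = 5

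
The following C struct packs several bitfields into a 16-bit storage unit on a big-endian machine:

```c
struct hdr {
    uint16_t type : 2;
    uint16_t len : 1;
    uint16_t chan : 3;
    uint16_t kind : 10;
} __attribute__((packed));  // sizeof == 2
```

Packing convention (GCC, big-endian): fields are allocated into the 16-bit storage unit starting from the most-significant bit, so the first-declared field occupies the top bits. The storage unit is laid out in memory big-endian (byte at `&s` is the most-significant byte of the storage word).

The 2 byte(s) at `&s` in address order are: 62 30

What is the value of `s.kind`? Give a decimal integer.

[0]=0x62 [1]=0x30 (big-endian) → word 0x6230
type:2 @ bit 14 → (0x6230>>14)&0x3 = 0x1
len:1 @ bit 13 → (0x6230>>13)&0x1 = 0x1
chan:3 @ bit 10 → (0x6230>>10)&0x7 = 0x0
kind:10 @ bit 0 → (0x6230>>0)&0x3ff = 0x230  ←

560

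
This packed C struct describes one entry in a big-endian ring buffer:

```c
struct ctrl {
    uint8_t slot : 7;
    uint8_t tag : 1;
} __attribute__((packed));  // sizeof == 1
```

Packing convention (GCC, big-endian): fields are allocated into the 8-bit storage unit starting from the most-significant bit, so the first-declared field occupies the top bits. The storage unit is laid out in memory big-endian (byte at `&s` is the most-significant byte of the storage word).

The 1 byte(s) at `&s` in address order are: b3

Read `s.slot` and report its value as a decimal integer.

[0]=0xb3 (big-endian) → word 0xb3
slot [1+:7] = (word>>1) & 0x7f = 89  ←
tag [0+:1] = (word>>0) & 0x1 = 1

89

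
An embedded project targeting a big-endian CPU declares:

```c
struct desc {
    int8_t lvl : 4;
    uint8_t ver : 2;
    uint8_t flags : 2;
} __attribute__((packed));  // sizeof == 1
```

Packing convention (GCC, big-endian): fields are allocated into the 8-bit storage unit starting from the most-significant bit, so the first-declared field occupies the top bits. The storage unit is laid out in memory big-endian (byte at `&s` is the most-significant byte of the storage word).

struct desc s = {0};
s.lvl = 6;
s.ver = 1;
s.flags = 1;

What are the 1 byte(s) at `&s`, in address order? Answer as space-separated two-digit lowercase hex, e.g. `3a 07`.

65

[4+:4] lvl=6 & 0xf = 0x6; word=0x60
[2+:2] ver=1 & 0x3 = 0x1; word=0x64
[0+:2] flags=1 & 0x3 = 0x1; word=0x65
word = 0x65 → big-endian bytes:
  [0]=0x65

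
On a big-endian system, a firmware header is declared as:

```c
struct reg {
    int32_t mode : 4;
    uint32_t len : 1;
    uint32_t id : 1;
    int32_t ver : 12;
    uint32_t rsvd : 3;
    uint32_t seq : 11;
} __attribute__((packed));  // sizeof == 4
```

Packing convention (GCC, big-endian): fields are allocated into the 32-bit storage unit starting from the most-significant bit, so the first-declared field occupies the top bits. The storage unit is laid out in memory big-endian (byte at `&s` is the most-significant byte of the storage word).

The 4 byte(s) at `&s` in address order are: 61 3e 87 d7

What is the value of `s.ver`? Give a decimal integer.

1274

[0]=0x61 [1]=0x3e [2]=0x87 [3]=0xd7 (big-endian) → word 0x613e87d7
mode:4 @ bit 28 → (0x613e87d7>>28)&0xf = 0x6
len:1 @ bit 27 → (0x613e87d7>>27)&0x1 = 0x0
id:1 @ bit 26 → (0x613e87d7>>26)&0x1 = 0x0
ver:12 @ bit 14 → (0x613e87d7>>14)&0xfff = 0x4fa  ←
rsvd:3 @ bit 11 → (0x613e87d7>>11)&0x7 = 0x0
seq:11 @ bit 0 → (0x613e87d7>>0)&0x7ff = 0x7d7
ver signed 12b, MSB=0: value = 1274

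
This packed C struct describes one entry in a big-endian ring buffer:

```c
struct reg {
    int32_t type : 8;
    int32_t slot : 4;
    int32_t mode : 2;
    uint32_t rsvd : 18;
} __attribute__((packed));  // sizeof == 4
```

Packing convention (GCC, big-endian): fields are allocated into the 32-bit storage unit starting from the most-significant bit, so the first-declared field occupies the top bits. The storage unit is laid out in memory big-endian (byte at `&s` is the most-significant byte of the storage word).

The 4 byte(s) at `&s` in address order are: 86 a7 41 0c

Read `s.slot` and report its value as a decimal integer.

[0]=0x86 [1]=0xa7 [2]=0x41 [3]=0x0c (big-endian) → word 0x86a7410c
type:8 @ bit 24 → (0x86a7410c>>24)&0xff = 0x86
slot:4 @ bit 20 → (0x86a7410c>>20)&0xf = 0xa  ←
mode:2 @ bit 18 → (0x86a7410c>>18)&0x3 = 0x1
rsvd:18 @ bit 0 → (0x86a7410c>>0)&0x3ffff = 0x3410c
slot signed 4b, MSB=1: 10 - 16 = -6

-6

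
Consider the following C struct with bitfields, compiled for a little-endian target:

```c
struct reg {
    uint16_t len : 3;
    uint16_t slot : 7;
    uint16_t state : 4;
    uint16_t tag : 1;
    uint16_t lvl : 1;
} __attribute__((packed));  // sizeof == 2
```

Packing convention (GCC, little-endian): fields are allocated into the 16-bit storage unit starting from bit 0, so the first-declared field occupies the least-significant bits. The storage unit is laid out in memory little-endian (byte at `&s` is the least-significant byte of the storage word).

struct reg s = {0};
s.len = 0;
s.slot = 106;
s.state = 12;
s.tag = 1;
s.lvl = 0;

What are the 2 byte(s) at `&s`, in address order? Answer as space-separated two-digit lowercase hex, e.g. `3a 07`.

len (3b) val=0 bits=0x0 at bit 0: 0x0000
slot (7b) val=106 bits=0x6a at bit 3: 0x0350
state (4b) val=12 bits=0xc at bit 10: 0x3350
tag (1b) val=1 bits=0x1 at bit 14: 0x7350
lvl (1b) val=0 bits=0x0 at bit 15: 0x7350
word = 0x7350 → little-endian bytes:
  [0]=0x50  [1]=0x73

50 73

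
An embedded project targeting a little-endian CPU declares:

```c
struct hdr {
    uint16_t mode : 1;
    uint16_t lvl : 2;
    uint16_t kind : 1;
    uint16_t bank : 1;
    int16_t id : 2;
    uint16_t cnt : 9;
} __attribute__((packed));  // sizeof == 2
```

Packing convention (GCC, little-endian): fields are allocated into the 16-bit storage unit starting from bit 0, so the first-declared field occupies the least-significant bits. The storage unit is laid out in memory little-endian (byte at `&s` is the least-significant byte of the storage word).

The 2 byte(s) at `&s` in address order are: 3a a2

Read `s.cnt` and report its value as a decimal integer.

324

[0]=0x3a [1]=0xa2 (little-endian) → word 0xa23a
mode:1 @ bit 0 → (0xa23a>>0)&0x1 = 0x0
lvl:2 @ bit 1 → (0xa23a>>1)&0x3 = 0x1
kind:1 @ bit 3 → (0xa23a>>3)&0x1 = 0x1
bank:1 @ bit 4 → (0xa23a>>4)&0x1 = 0x1
id:2 @ bit 5 → (0xa23a>>5)&0x3 = 0x1
cnt:9 @ bit 7 → (0xa23a>>7)&0x1ff = 0x144  ←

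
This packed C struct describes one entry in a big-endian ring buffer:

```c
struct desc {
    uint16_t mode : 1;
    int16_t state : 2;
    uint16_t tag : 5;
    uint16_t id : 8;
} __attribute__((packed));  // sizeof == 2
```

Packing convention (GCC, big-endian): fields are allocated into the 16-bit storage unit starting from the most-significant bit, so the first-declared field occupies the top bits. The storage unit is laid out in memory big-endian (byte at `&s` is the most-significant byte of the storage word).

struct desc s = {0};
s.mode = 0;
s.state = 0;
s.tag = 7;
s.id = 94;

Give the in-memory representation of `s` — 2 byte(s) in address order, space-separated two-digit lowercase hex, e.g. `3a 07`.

mode:1 = 0 → 0x0 << 15 → word 0x0000
state:2 = 0 → 0x0 << 13 → word 0x0000
tag:5 = 7 → 0x7 << 8 → word 0x0700
id:8 = 94 → 0x5e << 0 → word 0x075e
word = 0x075e → big-endian bytes:
  [0]=0x07  [1]=0x5e

07 5e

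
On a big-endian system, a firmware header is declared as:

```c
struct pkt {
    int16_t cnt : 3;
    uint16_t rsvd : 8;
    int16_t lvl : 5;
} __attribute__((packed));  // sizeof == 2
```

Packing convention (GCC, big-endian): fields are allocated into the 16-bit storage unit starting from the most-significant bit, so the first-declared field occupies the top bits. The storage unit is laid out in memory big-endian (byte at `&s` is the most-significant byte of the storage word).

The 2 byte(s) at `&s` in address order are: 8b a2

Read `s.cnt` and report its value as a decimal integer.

-4

[0]=0x8b [1]=0xa2 (big-endian) → word 0x8ba2
cnt [13+:3] = (word>>13) & 0x7 = 4  ←
rsvd [5+:8] = (word>>5) & 0xff = 93
lvl [0+:5] = (word>>0) & 0x1f = 2
cnt signed 3b, MSB=1: 4 - 8 = -4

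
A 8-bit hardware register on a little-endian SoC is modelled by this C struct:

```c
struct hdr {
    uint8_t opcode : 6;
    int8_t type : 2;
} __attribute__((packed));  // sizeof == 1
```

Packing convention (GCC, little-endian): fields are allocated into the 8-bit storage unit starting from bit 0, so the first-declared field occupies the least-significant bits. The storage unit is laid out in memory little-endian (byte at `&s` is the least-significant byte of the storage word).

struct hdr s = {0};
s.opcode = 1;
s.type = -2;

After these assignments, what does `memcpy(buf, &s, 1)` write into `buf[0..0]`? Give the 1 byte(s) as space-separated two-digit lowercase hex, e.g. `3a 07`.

81

opcode (6b) val=1 bits=0x1 at bit 0: 0x01
type (2b) val=-2 bits=0x2 at bit 6: 0x81
word = 0x81 → little-endian bytes:
  [0]=0x81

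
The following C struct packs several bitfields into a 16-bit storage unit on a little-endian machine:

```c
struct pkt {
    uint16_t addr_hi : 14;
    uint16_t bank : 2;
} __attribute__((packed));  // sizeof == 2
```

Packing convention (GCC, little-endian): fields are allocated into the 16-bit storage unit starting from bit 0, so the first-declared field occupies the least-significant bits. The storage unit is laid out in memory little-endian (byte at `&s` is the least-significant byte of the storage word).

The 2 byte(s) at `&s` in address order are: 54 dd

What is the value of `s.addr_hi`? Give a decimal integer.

[0]=0x54 [1]=0xdd (little-endian) → word 0xdd54
addr_hi [0+:14] = (word>>0) & 0x3fff = 7508  ←
bank [14+:2] = (word>>14) & 0x3 = 3

7508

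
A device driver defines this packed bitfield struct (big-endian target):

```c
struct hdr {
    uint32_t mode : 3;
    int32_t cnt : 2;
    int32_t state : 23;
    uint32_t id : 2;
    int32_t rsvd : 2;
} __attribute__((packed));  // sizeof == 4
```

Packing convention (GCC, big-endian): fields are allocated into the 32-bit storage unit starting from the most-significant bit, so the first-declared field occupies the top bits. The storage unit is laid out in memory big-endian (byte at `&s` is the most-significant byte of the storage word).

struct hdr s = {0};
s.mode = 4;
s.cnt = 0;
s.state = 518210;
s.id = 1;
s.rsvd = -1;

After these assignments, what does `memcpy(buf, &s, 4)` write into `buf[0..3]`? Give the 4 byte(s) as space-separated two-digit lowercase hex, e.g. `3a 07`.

80 7e 84 27

mode (3b) val=4 bits=0x4 at bit 29: 0x80000000
cnt (2b) val=0 bits=0x0 at bit 27: 0x80000000
state (23b) val=518210 bits=0x7e842 at bit 4: 0x807e8420
id (2b) val=1 bits=0x1 at bit 2: 0x807e8424
rsvd (2b) val=-1 bits=0x3 at bit 0: 0x807e8427
word = 0x807e8427 → big-endian bytes:
  [0]=0x80  [1]=0x7e  [2]=0x84  [3]=0x27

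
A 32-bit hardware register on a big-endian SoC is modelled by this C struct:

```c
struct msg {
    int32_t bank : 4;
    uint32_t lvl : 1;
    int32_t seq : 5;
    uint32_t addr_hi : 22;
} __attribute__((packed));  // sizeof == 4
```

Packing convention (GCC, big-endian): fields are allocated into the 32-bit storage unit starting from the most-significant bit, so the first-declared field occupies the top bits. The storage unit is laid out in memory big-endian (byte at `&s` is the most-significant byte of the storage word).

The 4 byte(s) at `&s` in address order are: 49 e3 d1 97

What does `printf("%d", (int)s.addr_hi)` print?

2347415

[0]=0x49 [1]=0xe3 [2]=0xd1 [3]=0x97 (big-endian) → word 0x49e3d197
bank:4 @ bit 28 → (0x49e3d197>>28)&0xf = 0x4
lvl:1 @ bit 27 → (0x49e3d197>>27)&0x1 = 0x1
seq:5 @ bit 22 → (0x49e3d197>>22)&0x1f = 0x7
addr_hi:22 @ bit 0 → (0x49e3d197>>0)&0x3fffff = 0x23d197  ←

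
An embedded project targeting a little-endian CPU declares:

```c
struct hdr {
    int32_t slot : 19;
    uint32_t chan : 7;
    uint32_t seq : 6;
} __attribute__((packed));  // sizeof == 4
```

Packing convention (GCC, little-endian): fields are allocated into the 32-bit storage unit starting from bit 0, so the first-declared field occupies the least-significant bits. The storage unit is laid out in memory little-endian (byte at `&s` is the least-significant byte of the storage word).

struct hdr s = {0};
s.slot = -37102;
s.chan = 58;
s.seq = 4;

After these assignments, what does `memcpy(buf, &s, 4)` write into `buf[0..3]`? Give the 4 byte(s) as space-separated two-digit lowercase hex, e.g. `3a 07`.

12 6f d7 11

[0+:19] slot=-37102 & 0x7ffff = 0x76f12; word=0x00076f12
[19+:7] chan=58 & 0x7f = 0x3a; word=0x01d76f12
[26+:6] seq=4 & 0x3f = 0x4; word=0x11d76f12
word = 0x11d76f12 → little-endian bytes:
  [0]=0x12  [1]=0x6f  [2]=0xd7  [3]=0x11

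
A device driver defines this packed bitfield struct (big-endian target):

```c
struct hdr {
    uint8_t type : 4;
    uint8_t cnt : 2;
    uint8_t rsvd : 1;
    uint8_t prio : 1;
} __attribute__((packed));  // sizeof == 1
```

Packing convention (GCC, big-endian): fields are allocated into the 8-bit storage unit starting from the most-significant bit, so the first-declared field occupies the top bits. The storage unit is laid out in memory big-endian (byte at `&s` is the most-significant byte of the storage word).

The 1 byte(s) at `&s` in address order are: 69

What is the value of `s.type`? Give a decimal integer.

[0]=0x69 (big-endian) → word 0x69
type [4+:4] = (word>>4) & 0xf = 6  ←
cnt [2+:2] = (word>>2) & 0x3 = 2
rsvd [1+:1] = (word>>1) & 0x1 = 0
prio [0+:1] = (word>>0) & 0x1 = 1

6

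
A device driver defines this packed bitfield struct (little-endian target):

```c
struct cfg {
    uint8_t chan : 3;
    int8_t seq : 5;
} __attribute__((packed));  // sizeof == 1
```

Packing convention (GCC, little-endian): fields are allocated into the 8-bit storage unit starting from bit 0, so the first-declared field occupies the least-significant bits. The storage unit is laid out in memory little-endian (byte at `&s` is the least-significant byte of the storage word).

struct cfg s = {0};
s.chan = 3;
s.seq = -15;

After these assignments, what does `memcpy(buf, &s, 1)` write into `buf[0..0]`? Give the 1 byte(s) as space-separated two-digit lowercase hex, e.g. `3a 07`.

8b

chan (3b) val=3 bits=0x3 at bit 0: 0x03
seq (5b) val=-15 bits=0x11 at bit 3: 0x8b
word = 0x8b → little-endian bytes:
  [0]=0x8b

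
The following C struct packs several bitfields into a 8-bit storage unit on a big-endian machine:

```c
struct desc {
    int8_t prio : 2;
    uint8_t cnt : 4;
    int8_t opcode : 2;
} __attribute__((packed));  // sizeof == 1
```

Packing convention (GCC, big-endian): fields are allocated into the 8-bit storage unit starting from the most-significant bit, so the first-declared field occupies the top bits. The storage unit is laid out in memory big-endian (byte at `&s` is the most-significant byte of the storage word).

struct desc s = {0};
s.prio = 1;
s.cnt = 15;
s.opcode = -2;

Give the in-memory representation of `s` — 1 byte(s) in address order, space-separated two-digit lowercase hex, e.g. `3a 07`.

7e

prio:2 = 1 → 0x1 << 6 → word 0x40
cnt:4 = 15 → 0xf << 2 → word 0x7c
opcode:2 = -2 → 0x2 << 0 → word 0x7e
word = 0x7e → big-endian bytes:
  [0]=0x7e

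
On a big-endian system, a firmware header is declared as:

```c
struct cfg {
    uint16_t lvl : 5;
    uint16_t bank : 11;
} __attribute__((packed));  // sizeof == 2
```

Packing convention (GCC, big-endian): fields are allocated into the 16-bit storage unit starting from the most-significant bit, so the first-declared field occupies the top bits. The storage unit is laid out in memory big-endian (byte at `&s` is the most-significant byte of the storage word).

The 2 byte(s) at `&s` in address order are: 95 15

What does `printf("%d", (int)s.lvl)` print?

18

[0]=0x95 [1]=0x15 (big-endian) → word 0x9515
lvl:5 @ bit 11 → (0x9515>>11)&0x1f = 0x12  ←
bank:11 @ bit 0 → (0x9515>>0)&0x7ff = 0x515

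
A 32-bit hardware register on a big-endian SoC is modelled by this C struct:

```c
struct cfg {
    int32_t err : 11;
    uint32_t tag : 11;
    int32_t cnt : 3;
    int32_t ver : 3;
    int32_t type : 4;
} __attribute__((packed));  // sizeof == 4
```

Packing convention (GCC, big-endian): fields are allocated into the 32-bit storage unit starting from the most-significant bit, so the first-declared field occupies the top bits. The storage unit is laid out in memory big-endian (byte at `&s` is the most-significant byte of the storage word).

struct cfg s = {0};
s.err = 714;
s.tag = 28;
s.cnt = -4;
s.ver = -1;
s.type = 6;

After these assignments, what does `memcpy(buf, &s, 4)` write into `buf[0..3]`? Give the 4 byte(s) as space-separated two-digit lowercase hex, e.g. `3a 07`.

59 40 72 76

err:11 = 714 → 0x2ca << 21 → word 0x59400000
tag:11 = 28 → 0x1c << 10 → word 0x59407000
cnt:3 = -4 → 0x4 << 7 → word 0x59407200
ver:3 = -1 → 0x7 << 4 → word 0x59407270
type:4 = 6 → 0x6 << 0 → word 0x59407276
word = 0x59407276 → big-endian bytes:
  [0]=0x59  [1]=0x40  [2]=0x72  [3]=0x76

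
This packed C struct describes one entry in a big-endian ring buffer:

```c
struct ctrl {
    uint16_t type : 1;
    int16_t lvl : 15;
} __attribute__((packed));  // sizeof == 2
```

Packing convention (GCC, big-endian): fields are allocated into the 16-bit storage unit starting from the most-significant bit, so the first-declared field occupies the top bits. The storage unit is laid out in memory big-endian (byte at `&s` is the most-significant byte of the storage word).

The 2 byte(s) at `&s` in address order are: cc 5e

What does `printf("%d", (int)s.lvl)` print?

[0]=0xcc [1]=0x5e (big-endian) → word 0xcc5e
type [15+:1] = (word>>15) & 0x1 = 1
lvl [0+:15] = (word>>0) & 0x7fff = 19550  ←
lvl signed 15b, MSB=1: 19550 - 32768 = -13218

-13218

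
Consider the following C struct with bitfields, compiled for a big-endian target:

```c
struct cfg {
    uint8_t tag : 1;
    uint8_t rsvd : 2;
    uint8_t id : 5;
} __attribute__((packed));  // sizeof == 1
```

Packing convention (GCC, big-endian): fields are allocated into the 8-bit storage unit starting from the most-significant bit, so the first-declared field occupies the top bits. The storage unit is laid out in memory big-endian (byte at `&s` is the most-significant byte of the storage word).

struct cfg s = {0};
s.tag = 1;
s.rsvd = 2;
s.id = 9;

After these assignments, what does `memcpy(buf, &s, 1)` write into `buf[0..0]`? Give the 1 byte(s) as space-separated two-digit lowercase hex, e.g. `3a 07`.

tag:1 = 1 → 0x1 << 7 → word 0x80
rsvd:2 = 2 → 0x2 << 5 → word 0xc0
id:5 = 9 → 0x9 << 0 → word 0xc9
word = 0xc9 → big-endian bytes:
  [0]=0xc9

c9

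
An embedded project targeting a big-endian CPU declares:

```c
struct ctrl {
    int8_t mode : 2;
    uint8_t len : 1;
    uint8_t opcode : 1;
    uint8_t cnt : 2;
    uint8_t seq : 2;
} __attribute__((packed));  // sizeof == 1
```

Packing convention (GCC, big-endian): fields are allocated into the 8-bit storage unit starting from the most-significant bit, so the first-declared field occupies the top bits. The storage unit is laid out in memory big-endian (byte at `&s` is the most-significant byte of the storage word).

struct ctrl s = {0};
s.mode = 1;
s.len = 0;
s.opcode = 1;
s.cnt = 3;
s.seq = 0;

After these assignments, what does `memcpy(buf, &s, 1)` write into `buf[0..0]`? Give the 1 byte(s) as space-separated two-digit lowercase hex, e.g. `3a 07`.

5c

[6+:2] mode=1 & 0x3 = 0x1; word=0x40
[5+:1] len=0 & 0x1 = 0x0; word=0x40
[4+:1] opcode=1 & 0x1 = 0x1; word=0x50
[2+:2] cnt=3 & 0x3 = 0x3; word=0x5c
[0+:2] seq=0 & 0x3 = 0x0; word=0x5c
word = 0x5c → big-endian bytes:
  [0]=0x5c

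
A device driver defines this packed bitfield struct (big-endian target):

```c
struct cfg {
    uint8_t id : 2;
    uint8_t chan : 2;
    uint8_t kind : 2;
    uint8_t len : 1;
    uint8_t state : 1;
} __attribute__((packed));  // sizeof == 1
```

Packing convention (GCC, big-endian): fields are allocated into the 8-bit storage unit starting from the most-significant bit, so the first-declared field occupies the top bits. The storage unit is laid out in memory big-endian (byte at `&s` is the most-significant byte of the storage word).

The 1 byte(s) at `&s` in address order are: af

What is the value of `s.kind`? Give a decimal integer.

[0]=0xaf (big-endian) → word 0xaf
id:2 @ bit 6 → (0xaf>>6)&0x3 = 0x2
chan:2 @ bit 4 → (0xaf>>4)&0x3 = 0x2
kind:2 @ bit 2 → (0xaf>>2)&0x3 = 0x3  ←
len:1 @ bit 1 → (0xaf>>1)&0x1 = 0x1
state:1 @ bit 0 → (0xaf>>0)&0x1 = 0x1

3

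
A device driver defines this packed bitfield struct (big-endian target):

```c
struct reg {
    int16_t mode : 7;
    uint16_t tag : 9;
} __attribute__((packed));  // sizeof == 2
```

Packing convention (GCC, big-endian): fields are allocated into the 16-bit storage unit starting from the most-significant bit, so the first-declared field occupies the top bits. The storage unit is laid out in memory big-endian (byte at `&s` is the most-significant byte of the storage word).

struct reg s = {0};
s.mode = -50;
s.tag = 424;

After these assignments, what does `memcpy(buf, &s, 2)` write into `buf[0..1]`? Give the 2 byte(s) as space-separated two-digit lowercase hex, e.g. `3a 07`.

9d a8

mode (7b) val=-50 bits=0x4e at bit 9: 0x9c00
tag (9b) val=424 bits=0x1a8 at bit 0: 0x9da8
word = 0x9da8 → big-endian bytes:
  [0]=0x9d  [1]=0xa8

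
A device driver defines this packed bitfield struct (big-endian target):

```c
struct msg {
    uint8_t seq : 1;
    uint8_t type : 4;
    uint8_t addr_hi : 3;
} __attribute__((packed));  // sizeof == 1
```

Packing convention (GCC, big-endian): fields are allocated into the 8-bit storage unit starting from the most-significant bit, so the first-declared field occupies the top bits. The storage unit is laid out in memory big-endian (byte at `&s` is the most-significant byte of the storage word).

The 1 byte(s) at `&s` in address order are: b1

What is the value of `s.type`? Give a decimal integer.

6

[0]=0xb1 (big-endian) → word 0xb1
seq [7+:1] = (word>>7) & 0x1 = 1
type [3+:4] = (word>>3) & 0xf = 6  ←
addr_hi [0+:3] = (word>>0) & 0x7 = 1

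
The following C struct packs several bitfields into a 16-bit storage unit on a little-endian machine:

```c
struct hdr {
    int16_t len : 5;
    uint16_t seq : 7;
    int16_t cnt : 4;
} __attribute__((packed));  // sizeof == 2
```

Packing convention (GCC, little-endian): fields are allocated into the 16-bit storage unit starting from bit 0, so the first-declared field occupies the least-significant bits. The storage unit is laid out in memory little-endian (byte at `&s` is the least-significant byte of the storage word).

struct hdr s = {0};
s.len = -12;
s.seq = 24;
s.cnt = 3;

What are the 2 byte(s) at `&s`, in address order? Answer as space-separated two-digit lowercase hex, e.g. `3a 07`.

[0+:5] len=-12 & 0x1f = 0x14; word=0x0014
[5+:7] seq=24 & 0x7f = 0x18; word=0x0314
[12+:4] cnt=3 & 0xf = 0x3; word=0x3314
word = 0x3314 → little-endian bytes:
  [0]=0x14  [1]=0x33

14 33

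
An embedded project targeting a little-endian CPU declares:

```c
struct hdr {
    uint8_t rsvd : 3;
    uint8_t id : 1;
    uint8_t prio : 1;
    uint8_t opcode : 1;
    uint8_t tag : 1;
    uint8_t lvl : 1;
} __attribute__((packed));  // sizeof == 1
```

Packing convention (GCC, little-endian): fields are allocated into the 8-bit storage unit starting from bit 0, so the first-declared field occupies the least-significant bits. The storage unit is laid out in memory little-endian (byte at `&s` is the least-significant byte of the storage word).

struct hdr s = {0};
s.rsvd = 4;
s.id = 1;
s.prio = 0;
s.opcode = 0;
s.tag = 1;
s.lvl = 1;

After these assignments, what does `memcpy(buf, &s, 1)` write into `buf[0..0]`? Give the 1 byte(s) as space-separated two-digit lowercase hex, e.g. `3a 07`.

[0+:3] rsvd=4 & 0x7 = 0x4; word=0x04
[3+:1] id=1 & 0x1 = 0x1; word=0x0c
[4+:1] prio=0 & 0x1 = 0x0; word=0x0c
[5+:1] opcode=0 & 0x1 = 0x0; word=0x0c
[6+:1] tag=1 & 0x1 = 0x1; word=0x4c
[7+:1] lvl=1 & 0x1 = 0x1; word=0xcc
word = 0xcc → little-endian bytes:
  [0]=0xcc

cc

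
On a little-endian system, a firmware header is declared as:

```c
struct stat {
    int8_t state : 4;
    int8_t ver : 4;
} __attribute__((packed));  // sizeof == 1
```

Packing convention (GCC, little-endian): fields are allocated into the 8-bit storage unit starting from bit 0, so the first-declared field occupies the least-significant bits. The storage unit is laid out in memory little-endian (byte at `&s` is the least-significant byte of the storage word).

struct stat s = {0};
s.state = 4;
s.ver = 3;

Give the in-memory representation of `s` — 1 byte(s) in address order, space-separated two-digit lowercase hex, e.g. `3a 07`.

[0+:4] state=4 & 0xf = 0x4; word=0x04
[4+:4] ver=3 & 0xf = 0x3; word=0x34
word = 0x34 → little-endian bytes:
  [0]=0x34

34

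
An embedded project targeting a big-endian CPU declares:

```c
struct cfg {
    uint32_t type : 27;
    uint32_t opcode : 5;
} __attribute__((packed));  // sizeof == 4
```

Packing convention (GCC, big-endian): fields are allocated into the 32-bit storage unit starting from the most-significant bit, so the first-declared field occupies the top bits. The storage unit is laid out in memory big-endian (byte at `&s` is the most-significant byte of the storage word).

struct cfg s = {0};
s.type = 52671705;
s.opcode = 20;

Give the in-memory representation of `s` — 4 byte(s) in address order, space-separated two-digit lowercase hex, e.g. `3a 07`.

type (27b) val=52671705 bits=0x323b4d9 at bit 5: 0x64769b20
opcode (5b) val=20 bits=0x14 at bit 0: 0x64769b34
word = 0x64769b34 → big-endian bytes:
  [0]=0x64  [1]=0x76  [2]=0x9b  [3]=0x34

64 76 9b 34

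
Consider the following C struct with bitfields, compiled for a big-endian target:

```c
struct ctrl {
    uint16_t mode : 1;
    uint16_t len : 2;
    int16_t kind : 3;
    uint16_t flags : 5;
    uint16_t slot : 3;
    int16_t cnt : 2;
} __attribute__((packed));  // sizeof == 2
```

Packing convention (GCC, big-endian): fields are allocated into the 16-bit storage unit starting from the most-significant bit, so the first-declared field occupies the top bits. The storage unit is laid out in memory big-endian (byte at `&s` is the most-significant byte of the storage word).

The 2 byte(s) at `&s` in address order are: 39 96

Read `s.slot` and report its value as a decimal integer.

[0]=0x39 [1]=0x96 (big-endian) → word 0x3996
mode [15+:1] = (word>>15) & 0x1 = 0
len [13+:2] = (word>>13) & 0x3 = 1
kind [10+:3] = (word>>10) & 0x7 = 6
flags [5+:5] = (word>>5) & 0x1f = 12
slot [2+:3] = (word>>2) & 0x7 = 5  ←
cnt [0+:2] = (word>>0) & 0x3 = 2

5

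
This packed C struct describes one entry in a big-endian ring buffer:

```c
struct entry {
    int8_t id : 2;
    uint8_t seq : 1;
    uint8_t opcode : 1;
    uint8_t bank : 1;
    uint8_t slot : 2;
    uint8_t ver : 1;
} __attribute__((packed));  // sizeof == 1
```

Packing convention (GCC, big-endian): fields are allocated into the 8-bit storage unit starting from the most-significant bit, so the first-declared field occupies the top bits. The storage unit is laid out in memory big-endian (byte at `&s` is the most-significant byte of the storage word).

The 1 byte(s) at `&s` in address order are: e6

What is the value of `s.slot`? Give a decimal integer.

3

[0]=0xe6 (big-endian) → word 0xe6
id [6+:2] = (word>>6) & 0x3 = 3
seq [5+:1] = (word>>5) & 0x1 = 1
opcode [4+:1] = (word>>4) & 0x1 = 0
bank [3+:1] = (word>>3) & 0x1 = 0
slot [1+:2] = (word>>1) & 0x3 = 3  ←
ver [0+:1] = (word>>0) & 0x1 = 0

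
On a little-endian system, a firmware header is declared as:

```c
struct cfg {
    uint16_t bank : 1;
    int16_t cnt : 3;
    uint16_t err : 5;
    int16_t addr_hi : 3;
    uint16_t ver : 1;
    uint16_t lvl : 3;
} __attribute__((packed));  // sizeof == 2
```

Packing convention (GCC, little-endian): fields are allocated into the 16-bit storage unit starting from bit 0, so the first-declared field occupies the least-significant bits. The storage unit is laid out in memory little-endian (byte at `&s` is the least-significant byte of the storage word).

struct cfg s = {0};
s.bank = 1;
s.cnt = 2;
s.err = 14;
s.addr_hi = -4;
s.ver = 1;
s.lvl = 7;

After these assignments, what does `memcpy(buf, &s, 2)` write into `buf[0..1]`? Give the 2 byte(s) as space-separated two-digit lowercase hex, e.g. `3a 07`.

e5 f8

[0+:1] bank=1 & 0x1 = 0x1; word=0x0001
[1+:3] cnt=2 & 0x7 = 0x2; word=0x0005
[4+:5] err=14 & 0x1f = 0xe; word=0x00e5
[9+:3] addr_hi=-4 & 0x7 = 0x4; word=0x08e5
[12+:1] ver=1 & 0x1 = 0x1; word=0x18e5
[13+:3] lvl=7 & 0x7 = 0x7; word=0xf8e5
word = 0xf8e5 → little-endian bytes:
  [0]=0xe5  [1]=0xf8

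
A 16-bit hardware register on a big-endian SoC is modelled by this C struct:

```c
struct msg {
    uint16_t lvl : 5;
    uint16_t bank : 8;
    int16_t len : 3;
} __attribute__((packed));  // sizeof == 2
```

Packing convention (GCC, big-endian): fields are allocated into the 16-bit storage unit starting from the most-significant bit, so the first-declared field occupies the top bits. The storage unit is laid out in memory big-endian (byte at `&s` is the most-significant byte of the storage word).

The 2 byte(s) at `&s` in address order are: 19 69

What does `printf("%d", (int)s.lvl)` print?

3

[0]=0x19 [1]=0x69 (big-endian) → word 0x1969
lvl [11+:5] = (word>>11) & 0x1f = 3  ←
bank [3+:8] = (word>>3) & 0xff = 45
len [0+:3] = (word>>0) & 0x7 = 1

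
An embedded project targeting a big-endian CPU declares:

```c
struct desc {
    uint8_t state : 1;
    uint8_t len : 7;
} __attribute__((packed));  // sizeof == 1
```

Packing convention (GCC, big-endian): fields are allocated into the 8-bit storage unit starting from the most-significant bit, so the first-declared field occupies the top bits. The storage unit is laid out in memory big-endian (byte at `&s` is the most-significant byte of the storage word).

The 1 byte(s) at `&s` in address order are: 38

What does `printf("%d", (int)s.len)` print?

[0]=0x38 (big-endian) → word 0x38
state:1 @ bit 7 → (0x38>>7)&0x1 = 0x0
len:7 @ bit 0 → (0x38>>0)&0x7f = 0x38  ←

56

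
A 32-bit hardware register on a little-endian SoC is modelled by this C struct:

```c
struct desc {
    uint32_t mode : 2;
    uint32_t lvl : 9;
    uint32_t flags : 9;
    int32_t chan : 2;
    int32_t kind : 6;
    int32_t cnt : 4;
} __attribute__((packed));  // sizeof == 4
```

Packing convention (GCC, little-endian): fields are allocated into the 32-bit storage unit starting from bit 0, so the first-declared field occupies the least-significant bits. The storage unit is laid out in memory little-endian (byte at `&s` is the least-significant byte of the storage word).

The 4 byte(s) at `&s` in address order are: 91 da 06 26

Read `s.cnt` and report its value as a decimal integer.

2

[0]=0x91 [1]=0xda [2]=0x06 [3]=0x26 (little-endian) → word 0x2606da91
mode:2 @ bit 0 → (0x2606da91>>0)&0x3 = 0x1
lvl:9 @ bit 2 → (0x2606da91>>2)&0x1ff = 0xa4
flags:9 @ bit 11 → (0x2606da91>>11)&0x1ff = 0xdb
chan:2 @ bit 20 → (0x2606da91>>20)&0x3 = 0x0
kind:6 @ bit 22 → (0x2606da91>>22)&0x3f = 0x18
cnt:4 @ bit 28 → (0x2606da91>>28)&0xf = 0x2  ←
cnt signed 4b, MSB=0: value = 2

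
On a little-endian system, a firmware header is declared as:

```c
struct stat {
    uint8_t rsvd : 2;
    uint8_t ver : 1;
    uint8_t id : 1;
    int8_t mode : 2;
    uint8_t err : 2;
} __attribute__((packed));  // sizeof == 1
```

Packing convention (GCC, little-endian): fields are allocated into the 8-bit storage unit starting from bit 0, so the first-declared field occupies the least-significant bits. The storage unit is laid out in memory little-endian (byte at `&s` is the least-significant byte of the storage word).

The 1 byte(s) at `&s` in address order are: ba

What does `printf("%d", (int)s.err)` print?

2

[0]=0xba (little-endian) → word 0xba
rsvd [0+:2] = (word>>0) & 0x3 = 2
ver [2+:1] = (word>>2) & 0x1 = 0
id [3+:1] = (word>>3) & 0x1 = 1
mode [4+:2] = (word>>4) & 0x3 = 3
err [6+:2] = (word>>6) & 0x3 = 2  ←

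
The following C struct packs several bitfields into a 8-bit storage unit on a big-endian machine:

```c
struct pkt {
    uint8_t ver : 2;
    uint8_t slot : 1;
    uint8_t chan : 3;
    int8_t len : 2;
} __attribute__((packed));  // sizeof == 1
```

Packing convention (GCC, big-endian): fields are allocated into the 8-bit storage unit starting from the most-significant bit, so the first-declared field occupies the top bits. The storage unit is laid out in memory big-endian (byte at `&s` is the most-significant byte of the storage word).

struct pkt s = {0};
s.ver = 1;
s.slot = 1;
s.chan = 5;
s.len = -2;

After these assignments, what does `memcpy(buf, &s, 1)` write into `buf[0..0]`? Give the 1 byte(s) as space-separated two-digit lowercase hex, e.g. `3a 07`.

ver (2b) val=1 bits=0x1 at bit 6: 0x40
slot (1b) val=1 bits=0x1 at bit 5: 0x60
chan (3b) val=5 bits=0x5 at bit 2: 0x74
len (2b) val=-2 bits=0x2 at bit 0: 0x76
word = 0x76 → big-endian bytes:
  [0]=0x76

76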